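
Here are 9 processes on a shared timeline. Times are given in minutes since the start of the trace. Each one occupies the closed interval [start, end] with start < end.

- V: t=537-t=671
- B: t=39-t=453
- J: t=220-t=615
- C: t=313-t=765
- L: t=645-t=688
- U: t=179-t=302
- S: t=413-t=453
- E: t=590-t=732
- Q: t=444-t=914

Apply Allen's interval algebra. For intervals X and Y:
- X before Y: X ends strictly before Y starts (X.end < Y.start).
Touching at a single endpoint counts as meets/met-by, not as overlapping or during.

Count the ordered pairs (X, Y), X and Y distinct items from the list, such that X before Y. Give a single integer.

13

Checking all 72 ordered pairs for relation 'before'; matching pairs in alphabetical order:
(B, E): B before E ✓
(B, L): B before L ✓
(B, V): B before V ✓
(J, L): J before L ✓
(S, E): S before E ✓
(S, L): S before L ✓
(S, V): S before V ✓
(U, C): U before C ✓
(U, E): U before E ✓
(U, L): U before L ✓
(U, Q): U before Q ✓
(U, S): U before S ✓
(U, V): U before V ✓
Count: 13.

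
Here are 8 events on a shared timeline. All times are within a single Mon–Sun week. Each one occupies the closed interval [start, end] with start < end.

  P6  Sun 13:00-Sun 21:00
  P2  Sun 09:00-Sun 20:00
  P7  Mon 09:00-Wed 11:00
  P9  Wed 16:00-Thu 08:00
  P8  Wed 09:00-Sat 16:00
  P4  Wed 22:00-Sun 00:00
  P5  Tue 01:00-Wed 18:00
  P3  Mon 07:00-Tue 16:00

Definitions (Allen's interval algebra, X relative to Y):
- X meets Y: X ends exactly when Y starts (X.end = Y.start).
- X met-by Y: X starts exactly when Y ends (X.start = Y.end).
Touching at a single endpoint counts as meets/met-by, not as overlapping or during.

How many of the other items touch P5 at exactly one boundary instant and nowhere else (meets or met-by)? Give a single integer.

0

Target P5 = [Tue 01:00, Wed 18:00].
P2 [Sun 09:00, Sun 20:00] → after → no.
P3 [Mon 07:00, Tue 16:00] → overlaps → no.
P4 [Wed 22:00, Sun 00:00] → after → no.
P6 [Sun 13:00, Sun 21:00] → after → no.
P7 [Mon 09:00, Wed 11:00] → overlaps → no.
P8 [Wed 09:00, Sat 16:00] → overlapped-by → no.
P9 [Wed 16:00, Thu 08:00] → overlapped-by → no.
Total: 0.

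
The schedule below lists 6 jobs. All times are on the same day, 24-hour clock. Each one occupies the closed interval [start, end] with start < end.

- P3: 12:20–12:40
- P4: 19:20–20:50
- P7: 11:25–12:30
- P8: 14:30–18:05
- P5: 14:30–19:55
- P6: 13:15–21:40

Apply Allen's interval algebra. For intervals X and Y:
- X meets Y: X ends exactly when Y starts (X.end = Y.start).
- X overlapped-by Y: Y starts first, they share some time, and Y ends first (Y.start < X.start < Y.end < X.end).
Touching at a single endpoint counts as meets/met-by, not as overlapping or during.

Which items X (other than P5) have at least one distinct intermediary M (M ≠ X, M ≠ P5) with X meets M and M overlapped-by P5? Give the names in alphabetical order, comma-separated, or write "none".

Target P5 = [14:30, 19:55].
Intermediaries M with M overlapped-by P5: P4.
Via P4 — items with X meets P4: none.
Union: none.

none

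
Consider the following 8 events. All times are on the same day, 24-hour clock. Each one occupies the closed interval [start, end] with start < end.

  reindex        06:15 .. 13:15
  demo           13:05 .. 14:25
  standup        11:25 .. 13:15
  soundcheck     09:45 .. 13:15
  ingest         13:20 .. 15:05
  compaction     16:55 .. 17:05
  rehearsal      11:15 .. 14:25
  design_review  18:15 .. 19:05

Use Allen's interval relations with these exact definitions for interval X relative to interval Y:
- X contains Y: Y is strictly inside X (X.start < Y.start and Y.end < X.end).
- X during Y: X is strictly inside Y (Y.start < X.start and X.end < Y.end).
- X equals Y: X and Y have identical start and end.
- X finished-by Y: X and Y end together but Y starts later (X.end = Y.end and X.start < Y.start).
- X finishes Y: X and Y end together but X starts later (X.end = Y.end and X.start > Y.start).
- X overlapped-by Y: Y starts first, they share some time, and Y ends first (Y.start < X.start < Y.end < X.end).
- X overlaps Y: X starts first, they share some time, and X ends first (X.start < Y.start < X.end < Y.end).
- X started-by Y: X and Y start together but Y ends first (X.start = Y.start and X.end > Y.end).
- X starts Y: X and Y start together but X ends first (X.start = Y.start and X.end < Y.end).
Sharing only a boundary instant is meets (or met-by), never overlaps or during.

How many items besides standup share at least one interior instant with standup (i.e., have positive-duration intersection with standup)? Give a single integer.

4

Target standup = [11:25, 13:15].
compaction [16:55, 17:05] → after → no.
demo [13:05, 14:25] → overlapped-by → counts.
design_review [18:15, 19:05] → after → no.
ingest [13:20, 15:05] → after → no.
rehearsal [11:15, 14:25] → contains → counts.
reindex [06:15, 13:15] → finished-by → counts.
soundcheck [09:45, 13:15] → finished-by → counts.
Total: 4.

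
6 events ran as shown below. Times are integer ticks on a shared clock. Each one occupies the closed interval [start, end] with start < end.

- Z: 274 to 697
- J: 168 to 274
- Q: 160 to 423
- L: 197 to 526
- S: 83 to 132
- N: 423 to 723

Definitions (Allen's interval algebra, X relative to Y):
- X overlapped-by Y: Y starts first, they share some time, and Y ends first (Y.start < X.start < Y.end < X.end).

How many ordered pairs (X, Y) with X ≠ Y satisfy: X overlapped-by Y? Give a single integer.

6

Checking all 30 ordered pairs for relation 'overlapped-by'; matching pairs in alphabetical order:
(L, J): L overlapped-by J ✓
(L, Q): L overlapped-by Q ✓
(N, L): N overlapped-by L ✓
(N, Z): N overlapped-by Z ✓
(Z, L): Z overlapped-by L ✓
(Z, Q): Z overlapped-by Q ✓
Count: 6.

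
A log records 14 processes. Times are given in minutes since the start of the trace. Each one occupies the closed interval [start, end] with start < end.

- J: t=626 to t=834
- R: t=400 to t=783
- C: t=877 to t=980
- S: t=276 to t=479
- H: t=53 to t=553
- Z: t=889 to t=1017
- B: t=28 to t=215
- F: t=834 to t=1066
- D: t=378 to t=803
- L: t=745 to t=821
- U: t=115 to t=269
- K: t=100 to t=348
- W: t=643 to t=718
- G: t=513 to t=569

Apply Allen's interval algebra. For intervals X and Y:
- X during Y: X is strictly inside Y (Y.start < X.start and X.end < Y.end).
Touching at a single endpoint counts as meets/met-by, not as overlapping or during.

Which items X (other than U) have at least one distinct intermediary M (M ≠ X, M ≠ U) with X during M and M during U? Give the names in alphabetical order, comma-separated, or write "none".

Target U = [t=115, t=269].
Intermediaries M with M during U: none.
Union: none.

none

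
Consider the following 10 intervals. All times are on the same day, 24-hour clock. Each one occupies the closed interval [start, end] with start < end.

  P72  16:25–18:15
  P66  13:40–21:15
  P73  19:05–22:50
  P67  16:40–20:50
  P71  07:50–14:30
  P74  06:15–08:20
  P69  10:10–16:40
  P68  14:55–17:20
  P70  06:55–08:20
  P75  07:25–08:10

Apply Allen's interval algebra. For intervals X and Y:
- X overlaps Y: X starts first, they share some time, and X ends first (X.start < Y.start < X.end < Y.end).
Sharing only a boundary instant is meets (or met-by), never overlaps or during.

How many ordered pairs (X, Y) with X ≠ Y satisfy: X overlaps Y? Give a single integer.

13

Checking all 90 ordered pairs for relation 'overlaps'; matching pairs in alphabetical order:
(P66, P73): P66 overlaps P73 ✓
(P67, P73): P67 overlaps P73 ✓
(P68, P67): P68 overlaps P67 ✓
(P68, P72): P68 overlaps P72 ✓
(P69, P66): P69 overlaps P66 ✓
(P69, P68): P69 overlaps P68 ✓
(P69, P72): P69 overlaps P72 ✓
(P70, P71): P70 overlaps P71 ✓
(P71, P66): P71 overlaps P66 ✓
(P71, P69): P71 overlaps P69 ✓
(P72, P67): P72 overlaps P67 ✓
(P74, P71): P74 overlaps P71 ✓
(P75, P71): P75 overlaps P71 ✓
Count: 13.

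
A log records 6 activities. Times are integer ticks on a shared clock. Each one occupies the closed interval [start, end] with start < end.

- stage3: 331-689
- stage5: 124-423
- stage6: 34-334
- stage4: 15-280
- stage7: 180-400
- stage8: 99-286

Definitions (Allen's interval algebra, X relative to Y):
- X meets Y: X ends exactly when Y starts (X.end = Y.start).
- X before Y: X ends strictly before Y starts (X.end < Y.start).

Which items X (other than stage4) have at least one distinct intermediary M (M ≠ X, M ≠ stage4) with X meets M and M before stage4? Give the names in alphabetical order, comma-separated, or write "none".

none

Target stage4 = [15, 280].
Intermediaries M with M before stage4: none.
Union: none.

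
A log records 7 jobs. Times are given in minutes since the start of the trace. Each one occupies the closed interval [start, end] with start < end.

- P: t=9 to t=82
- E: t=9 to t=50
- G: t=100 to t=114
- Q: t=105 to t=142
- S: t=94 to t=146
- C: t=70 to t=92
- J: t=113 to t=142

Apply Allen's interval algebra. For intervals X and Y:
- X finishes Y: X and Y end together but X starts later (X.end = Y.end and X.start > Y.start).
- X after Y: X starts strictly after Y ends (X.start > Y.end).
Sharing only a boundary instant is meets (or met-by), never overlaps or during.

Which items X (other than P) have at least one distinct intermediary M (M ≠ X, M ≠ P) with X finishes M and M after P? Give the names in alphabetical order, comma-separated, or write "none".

J

Target P = [t=9, t=82].
Intermediaries M with M after P: G, J, Q, S.
Via G — items with X finishes G: none.
Via J — items with X finishes J: none.
Via Q — items with X finishes Q: J.
Via S — items with X finishes S: none.
Union: J.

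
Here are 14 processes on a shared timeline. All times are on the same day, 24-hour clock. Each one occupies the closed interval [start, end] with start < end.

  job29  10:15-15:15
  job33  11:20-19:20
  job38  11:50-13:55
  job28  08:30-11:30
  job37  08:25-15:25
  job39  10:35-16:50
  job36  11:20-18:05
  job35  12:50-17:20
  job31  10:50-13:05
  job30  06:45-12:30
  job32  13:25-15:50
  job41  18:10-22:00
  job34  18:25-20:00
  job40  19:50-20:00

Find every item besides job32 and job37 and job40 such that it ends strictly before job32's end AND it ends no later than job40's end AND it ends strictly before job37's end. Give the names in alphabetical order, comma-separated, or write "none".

job28, job29, job30, job31, job38

Conditions: its end is strictly before job32's end (X.end < 15:50) AND its end is no later than job40's end (X.end <= 20:00) AND its end is strictly before job37's end (X.end < 15:25).
job28: end 11:30 < 15:50? ✓; end 11:30 <= 20:00? ✓; end 11:30 < 15:25? ✓ → yes.
job29: end 15:15 < 15:50? ✓; end 15:15 <= 20:00? ✓; end 15:15 < 15:25? ✓ → yes.
job30: end 12:30 < 15:50? ✓; end 12:30 <= 20:00? ✓; end 12:30 < 15:25? ✓ → yes.
job31: end 13:05 < 15:50? ✓; end 13:05 <= 20:00? ✓; end 13:05 < 15:25? ✓ → yes.
job33: end 19:20 < 15:50? ✗; end 19:20 <= 20:00? ✓; end 19:20 < 15:25? ✗ → no.
job34: end 20:00 < 15:50? ✗; end 20:00 <= 20:00? ✓; end 20:00 < 15:25? ✗ → no.
job35: end 17:20 < 15:50? ✗; end 17:20 <= 20:00? ✓; end 17:20 < 15:25? ✗ → no.
job36: end 18:05 < 15:50? ✗; end 18:05 <= 20:00? ✓; end 18:05 < 15:25? ✗ → no.
job38: end 13:55 < 15:50? ✓; end 13:55 <= 20:00? ✓; end 13:55 < 15:25? ✓ → yes.
job39: end 16:50 < 15:50? ✗; end 16:50 <= 20:00? ✓; end 16:50 < 15:25? ✗ → no.
job41: end 22:00 < 15:50? ✗; end 22:00 <= 20:00? ✗; end 22:00 < 15:25? ✗ → no.
Result: job28, job29, job30, job31, job38.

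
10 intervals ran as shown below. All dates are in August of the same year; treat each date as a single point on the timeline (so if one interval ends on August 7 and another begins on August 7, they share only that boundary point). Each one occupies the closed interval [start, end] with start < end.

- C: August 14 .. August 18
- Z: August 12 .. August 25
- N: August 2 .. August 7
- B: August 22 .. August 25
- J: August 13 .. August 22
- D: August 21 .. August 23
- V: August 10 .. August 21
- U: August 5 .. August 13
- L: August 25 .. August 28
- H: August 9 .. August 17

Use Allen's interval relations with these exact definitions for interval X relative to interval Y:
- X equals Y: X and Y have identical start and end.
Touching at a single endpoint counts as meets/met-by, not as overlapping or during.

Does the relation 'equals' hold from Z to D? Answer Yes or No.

No

Z = [August 12, August 25], D = [August 21, August 23].
Actual relation of Z to D: contains.
Asked whether 'equals' holds → No.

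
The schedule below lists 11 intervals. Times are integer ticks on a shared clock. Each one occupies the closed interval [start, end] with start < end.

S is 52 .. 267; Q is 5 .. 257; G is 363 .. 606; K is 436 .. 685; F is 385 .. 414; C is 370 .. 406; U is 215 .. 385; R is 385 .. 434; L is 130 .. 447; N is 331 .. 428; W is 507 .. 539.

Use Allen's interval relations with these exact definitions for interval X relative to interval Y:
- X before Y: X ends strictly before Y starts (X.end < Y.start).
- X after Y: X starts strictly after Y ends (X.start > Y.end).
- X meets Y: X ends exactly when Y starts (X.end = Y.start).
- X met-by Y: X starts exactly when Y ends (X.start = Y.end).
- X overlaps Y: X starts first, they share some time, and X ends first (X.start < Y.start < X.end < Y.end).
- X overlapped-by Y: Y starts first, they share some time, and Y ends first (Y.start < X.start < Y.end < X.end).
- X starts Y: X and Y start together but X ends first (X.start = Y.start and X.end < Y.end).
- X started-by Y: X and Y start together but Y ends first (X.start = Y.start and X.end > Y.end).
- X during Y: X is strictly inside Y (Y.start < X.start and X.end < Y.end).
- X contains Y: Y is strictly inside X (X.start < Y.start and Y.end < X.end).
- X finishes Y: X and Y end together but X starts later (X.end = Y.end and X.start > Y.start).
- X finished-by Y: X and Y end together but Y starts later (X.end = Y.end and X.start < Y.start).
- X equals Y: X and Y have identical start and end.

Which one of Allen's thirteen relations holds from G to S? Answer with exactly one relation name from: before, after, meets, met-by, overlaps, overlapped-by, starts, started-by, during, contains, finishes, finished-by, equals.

G = [363, 606]; S = [52, 267].
Compare endpoints: G.start > S.start, G.start > S.end, G.end > S.start, G.end > S.end.
That pattern is 'after'.

after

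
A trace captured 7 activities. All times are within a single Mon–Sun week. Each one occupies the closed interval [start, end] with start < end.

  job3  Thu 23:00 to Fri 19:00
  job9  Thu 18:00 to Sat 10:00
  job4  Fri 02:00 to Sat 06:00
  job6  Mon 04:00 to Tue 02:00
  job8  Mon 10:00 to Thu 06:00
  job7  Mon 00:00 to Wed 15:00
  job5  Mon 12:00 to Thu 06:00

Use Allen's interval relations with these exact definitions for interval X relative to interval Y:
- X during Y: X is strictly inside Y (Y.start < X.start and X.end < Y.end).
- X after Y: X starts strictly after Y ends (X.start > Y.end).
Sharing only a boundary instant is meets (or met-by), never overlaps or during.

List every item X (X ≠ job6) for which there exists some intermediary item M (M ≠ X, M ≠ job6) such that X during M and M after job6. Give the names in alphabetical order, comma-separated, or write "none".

Target job6 = [Mon 04:00, Tue 02:00].
Intermediaries M with M after job6: job3, job4, job9.
Via job3 — items with X during job3: none.
Via job4 — items with X during job4: none.
Via job9 — items with X during job9: job3, job4.
Union: job3, job4.

job3, job4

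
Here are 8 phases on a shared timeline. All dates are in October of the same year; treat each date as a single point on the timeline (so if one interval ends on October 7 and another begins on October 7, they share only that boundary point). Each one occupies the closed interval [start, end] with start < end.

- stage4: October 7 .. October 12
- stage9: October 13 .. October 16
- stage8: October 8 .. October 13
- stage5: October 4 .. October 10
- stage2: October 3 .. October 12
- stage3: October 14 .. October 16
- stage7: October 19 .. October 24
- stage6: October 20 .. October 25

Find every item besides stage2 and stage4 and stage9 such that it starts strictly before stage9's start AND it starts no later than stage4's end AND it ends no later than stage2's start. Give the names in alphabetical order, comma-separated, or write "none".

none

Conditions: its start is strictly before stage9's start (X.start < October 13) AND its start is no later than stage4's end (X.start <= October 12) AND its end is no later than stage2's start (X.end <= October 3).
stage3: start October 14 < October 13? ✗; start October 14 <= October 12? ✗; end October 16 <= October 3? ✗ → no.
stage5: start October 4 < October 13? ✓; start October 4 <= October 12? ✓; end October 10 <= October 3? ✗ → no.
stage6: start October 20 < October 13? ✗; start October 20 <= October 12? ✗; end October 25 <= October 3? ✗ → no.
stage7: start October 19 < October 13? ✗; start October 19 <= October 12? ✗; end October 24 <= October 3? ✗ → no.
stage8: start October 8 < October 13? ✓; start October 8 <= October 12? ✓; end October 13 <= October 3? ✗ → no.
Result: none.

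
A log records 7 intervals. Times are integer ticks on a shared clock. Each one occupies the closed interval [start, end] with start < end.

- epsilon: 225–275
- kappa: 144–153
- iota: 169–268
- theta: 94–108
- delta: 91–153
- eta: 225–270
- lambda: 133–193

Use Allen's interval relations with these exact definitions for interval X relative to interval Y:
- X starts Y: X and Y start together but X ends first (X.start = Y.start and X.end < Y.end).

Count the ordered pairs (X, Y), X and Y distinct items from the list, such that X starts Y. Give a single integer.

1

Checking all 42 ordered pairs for relation 'starts'; matching pairs in alphabetical order:
(eta, epsilon): eta starts epsilon ✓
Count: 1.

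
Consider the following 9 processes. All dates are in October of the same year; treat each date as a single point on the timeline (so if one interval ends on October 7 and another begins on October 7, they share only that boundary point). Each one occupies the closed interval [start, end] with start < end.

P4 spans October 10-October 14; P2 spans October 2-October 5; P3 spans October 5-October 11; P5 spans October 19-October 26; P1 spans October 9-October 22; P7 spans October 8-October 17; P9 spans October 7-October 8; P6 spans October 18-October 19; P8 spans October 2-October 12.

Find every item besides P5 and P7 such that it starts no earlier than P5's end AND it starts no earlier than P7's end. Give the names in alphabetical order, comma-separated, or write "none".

none

Conditions: its start is no earlier than P5's end (X.start >= October 26) AND its start is no earlier than P7's end (X.start >= October 17).
P1: start October 9 >= October 26? ✗; start October 9 >= October 17? ✗ → no.
P2: start October 2 >= October 26? ✗; start October 2 >= October 17? ✗ → no.
P3: start October 5 >= October 26? ✗; start October 5 >= October 17? ✗ → no.
P4: start October 10 >= October 26? ✗; start October 10 >= October 17? ✗ → no.
P6: start October 18 >= October 26? ✗; start October 18 >= October 17? ✓ → no.
P8: start October 2 >= October 26? ✗; start October 2 >= October 17? ✗ → no.
P9: start October 7 >= October 26? ✗; start October 7 >= October 17? ✗ → no.
Result: none.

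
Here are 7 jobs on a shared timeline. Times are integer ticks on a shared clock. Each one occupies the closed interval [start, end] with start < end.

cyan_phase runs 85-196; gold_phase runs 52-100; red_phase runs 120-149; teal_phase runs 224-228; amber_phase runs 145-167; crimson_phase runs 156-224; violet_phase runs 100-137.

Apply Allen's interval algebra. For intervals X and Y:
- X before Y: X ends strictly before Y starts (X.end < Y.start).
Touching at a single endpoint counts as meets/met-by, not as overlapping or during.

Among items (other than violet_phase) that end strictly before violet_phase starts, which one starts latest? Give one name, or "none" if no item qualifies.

Target violet_phase = [100, 137].
amber_phase [145, 167] → after → excluded.
crimson_phase [156, 224] → after → excluded.
cyan_phase [85, 196] → contains → excluded.
gold_phase [52, 100] → meets → excluded.
red_phase [120, 149] → overlapped-by → excluded.
teal_phase [224, 228] → after → excluded.
No candidates → none.

none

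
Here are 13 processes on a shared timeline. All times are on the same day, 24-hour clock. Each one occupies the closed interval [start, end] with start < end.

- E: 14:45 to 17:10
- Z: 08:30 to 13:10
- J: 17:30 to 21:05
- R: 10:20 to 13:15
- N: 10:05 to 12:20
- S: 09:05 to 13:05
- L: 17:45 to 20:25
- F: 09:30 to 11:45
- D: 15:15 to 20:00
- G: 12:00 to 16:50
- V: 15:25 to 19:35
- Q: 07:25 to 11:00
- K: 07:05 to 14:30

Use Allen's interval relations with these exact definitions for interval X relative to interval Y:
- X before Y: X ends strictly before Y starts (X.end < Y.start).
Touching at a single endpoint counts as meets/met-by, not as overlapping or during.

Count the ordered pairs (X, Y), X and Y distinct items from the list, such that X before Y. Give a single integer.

Checking all 156 ordered pairs for relation 'before'; matching pairs in alphabetical order:
(E, J): E before J ✓
(E, L): E before L ✓
(F, D): F before D ✓
(F, E): F before E ✓
(F, G): F before G ✓
(F, J): F before J ✓
(F, L): F before L ✓
(F, V): F before V ✓
(G, J): G before J ✓
(G, L): G before L ✓
(K, D): K before D ✓
(K, E): K before E ✓
(K, J): K before J ✓
(K, L): K before L ✓
(K, V): K before V ✓
(N, D): N before D ✓
(N, E): N before E ✓
(N, J): N before J ✓
(N, L): N before L ✓
(N, V): N before V ✓
(Q, D): Q before D ✓
(Q, E): Q before E ✓
(Q, G): Q before G ✓
(Q, J): Q before J ✓
... plus 17 further pairs not listed.
Count: 41.

41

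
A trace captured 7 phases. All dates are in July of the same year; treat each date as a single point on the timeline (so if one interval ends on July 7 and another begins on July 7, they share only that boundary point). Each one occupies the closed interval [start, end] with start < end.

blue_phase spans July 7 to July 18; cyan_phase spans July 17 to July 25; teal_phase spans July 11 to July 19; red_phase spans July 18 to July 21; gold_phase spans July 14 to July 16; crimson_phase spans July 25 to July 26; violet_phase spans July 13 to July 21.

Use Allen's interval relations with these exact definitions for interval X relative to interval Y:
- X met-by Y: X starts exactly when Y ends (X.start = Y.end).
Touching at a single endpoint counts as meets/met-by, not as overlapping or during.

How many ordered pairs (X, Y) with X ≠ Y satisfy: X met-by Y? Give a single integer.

Checking all 42 ordered pairs for relation 'met-by'; matching pairs in alphabetical order:
(crimson_phase, cyan_phase): crimson_phase met-by cyan_phase ✓
(red_phase, blue_phase): red_phase met-by blue_phase ✓
Count: 2.

2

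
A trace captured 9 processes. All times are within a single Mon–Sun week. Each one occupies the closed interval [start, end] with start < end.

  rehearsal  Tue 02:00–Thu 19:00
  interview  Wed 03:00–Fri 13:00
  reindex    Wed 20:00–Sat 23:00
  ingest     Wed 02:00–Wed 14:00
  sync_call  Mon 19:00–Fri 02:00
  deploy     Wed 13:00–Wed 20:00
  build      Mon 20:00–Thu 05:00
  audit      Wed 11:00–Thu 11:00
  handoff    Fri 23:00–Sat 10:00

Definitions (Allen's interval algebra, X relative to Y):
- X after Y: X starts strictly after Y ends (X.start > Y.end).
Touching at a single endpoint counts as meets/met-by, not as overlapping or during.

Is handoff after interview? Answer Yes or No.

Yes

handoff = [Fri 23:00, Sat 10:00], interview = [Wed 03:00, Fri 13:00].
Actual relation of handoff to interview: after.
Asked whether 'after' holds → Yes.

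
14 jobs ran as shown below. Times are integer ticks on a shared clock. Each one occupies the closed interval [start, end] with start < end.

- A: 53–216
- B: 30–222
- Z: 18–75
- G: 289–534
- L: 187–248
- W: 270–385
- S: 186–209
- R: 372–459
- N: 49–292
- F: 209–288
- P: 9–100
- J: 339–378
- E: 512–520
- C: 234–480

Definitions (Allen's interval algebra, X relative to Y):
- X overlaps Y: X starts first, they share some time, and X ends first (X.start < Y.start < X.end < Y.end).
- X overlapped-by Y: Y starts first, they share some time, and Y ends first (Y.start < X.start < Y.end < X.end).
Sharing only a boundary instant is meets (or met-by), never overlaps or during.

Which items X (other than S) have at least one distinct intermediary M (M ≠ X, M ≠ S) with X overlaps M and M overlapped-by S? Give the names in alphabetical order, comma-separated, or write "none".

A, B

Target S = [186, 209].
Intermediaries M with M overlapped-by S: L.
Via L — items with X overlaps L: A, B.
Union: A, B.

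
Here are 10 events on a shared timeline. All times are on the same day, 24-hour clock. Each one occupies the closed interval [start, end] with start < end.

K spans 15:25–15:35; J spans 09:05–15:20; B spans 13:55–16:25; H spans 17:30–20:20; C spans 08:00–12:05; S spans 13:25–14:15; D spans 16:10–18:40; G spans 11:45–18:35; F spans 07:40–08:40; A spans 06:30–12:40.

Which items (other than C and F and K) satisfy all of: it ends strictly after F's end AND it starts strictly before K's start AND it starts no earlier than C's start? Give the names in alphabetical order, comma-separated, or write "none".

B, G, J, S

Conditions: its end is strictly after F's end (X.end > 08:40) AND its start is strictly before K's start (X.start < 15:25) AND its start is no earlier than C's start (X.start >= 08:00).
A: end 12:40 > 08:40? ✓; start 06:30 < 15:25? ✓; start 06:30 >= 08:00? ✗ → no.
B: end 16:25 > 08:40? ✓; start 13:55 < 15:25? ✓; start 13:55 >= 08:00? ✓ → yes.
D: end 18:40 > 08:40? ✓; start 16:10 < 15:25? ✗; start 16:10 >= 08:00? ✓ → no.
G: end 18:35 > 08:40? ✓; start 11:45 < 15:25? ✓; start 11:45 >= 08:00? ✓ → yes.
H: end 20:20 > 08:40? ✓; start 17:30 < 15:25? ✗; start 17:30 >= 08:00? ✓ → no.
J: end 15:20 > 08:40? ✓; start 09:05 < 15:25? ✓; start 09:05 >= 08:00? ✓ → yes.
S: end 14:15 > 08:40? ✓; start 13:25 < 15:25? ✓; start 13:25 >= 08:00? ✓ → yes.
Result: B, G, J, S.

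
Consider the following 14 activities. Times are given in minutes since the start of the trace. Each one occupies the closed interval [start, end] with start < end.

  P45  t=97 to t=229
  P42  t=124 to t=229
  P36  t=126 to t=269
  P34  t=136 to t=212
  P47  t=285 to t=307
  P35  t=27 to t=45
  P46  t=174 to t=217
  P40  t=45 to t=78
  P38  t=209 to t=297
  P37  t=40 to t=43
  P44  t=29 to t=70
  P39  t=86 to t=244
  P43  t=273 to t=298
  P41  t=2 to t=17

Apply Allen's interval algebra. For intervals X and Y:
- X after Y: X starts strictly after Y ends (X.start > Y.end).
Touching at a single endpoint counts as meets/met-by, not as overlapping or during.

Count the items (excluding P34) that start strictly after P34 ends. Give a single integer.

Target P34 = [t=136, t=212].
P35 [t=27, t=45] → before → no.
P36 [t=126, t=269] → contains → no.
P37 [t=40, t=43] → before → no.
P38 [t=209, t=297] → overlapped-by → no.
P39 [t=86, t=244] → contains → no.
P40 [t=45, t=78] → before → no.
P41 [t=2, t=17] → before → no.
P42 [t=124, t=229] → contains → no.
P43 [t=273, t=298] → after → counts.
P44 [t=29, t=70] → before → no.
P45 [t=97, t=229] → contains → no.
P46 [t=174, t=217] → overlapped-by → no.
P47 [t=285, t=307] → after → counts.
Total: 2.

2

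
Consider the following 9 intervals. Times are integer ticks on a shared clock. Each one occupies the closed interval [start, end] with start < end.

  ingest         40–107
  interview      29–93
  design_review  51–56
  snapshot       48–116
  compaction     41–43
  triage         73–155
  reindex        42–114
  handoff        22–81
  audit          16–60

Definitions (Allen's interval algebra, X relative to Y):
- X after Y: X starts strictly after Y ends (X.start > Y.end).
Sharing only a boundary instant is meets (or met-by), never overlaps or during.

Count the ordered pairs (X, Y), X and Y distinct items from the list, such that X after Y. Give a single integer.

5

Checking all 72 ordered pairs for relation 'after'; matching pairs in alphabetical order:
(design_review, compaction): design_review after compaction ✓
(snapshot, compaction): snapshot after compaction ✓
(triage, audit): triage after audit ✓
(triage, compaction): triage after compaction ✓
(triage, design_review): triage after design_review ✓
Count: 5.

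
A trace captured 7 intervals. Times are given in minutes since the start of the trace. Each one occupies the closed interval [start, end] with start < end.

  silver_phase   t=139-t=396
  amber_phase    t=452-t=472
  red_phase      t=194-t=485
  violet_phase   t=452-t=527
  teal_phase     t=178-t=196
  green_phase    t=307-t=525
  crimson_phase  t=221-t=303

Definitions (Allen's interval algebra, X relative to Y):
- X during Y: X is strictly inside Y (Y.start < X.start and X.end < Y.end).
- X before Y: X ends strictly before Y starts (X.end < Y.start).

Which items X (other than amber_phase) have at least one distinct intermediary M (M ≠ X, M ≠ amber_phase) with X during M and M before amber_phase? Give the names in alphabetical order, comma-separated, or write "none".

crimson_phase, teal_phase

Target amber_phase = [t=452, t=472].
Intermediaries M with M before amber_phase: crimson_phase, silver_phase, teal_phase.
Via crimson_phase — items with X during crimson_phase: none.
Via silver_phase — items with X during silver_phase: crimson_phase, teal_phase.
Via teal_phase — items with X during teal_phase: none.
Union: crimson_phase, teal_phase.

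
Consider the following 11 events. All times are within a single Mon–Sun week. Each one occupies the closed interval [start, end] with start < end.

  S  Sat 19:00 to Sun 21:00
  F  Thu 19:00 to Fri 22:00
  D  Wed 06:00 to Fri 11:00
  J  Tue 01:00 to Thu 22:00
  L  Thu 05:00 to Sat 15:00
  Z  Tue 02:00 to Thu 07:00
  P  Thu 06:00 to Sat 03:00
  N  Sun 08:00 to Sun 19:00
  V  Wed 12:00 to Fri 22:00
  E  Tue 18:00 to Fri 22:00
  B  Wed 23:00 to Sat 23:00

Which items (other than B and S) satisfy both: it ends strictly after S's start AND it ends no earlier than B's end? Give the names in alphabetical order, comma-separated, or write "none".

N

Conditions: its end is strictly after S's start (X.end > Sat 19:00) AND its end is no earlier than B's end (X.end >= Sat 23:00).
D: end Fri 11:00 > Sat 19:00? ✗; end Fri 11:00 >= Sat 23:00? ✗ → no.
E: end Fri 22:00 > Sat 19:00? ✗; end Fri 22:00 >= Sat 23:00? ✗ → no.
F: end Fri 22:00 > Sat 19:00? ✗; end Fri 22:00 >= Sat 23:00? ✗ → no.
J: end Thu 22:00 > Sat 19:00? ✗; end Thu 22:00 >= Sat 23:00? ✗ → no.
L: end Sat 15:00 > Sat 19:00? ✗; end Sat 15:00 >= Sat 23:00? ✗ → no.
N: end Sun 19:00 > Sat 19:00? ✓; end Sun 19:00 >= Sat 23:00? ✓ → yes.
P: end Sat 03:00 > Sat 19:00? ✗; end Sat 03:00 >= Sat 23:00? ✗ → no.
V: end Fri 22:00 > Sat 19:00? ✗; end Fri 22:00 >= Sat 23:00? ✗ → no.
Z: end Thu 07:00 > Sat 19:00? ✗; end Thu 07:00 >= Sat 23:00? ✗ → no.
Result: N.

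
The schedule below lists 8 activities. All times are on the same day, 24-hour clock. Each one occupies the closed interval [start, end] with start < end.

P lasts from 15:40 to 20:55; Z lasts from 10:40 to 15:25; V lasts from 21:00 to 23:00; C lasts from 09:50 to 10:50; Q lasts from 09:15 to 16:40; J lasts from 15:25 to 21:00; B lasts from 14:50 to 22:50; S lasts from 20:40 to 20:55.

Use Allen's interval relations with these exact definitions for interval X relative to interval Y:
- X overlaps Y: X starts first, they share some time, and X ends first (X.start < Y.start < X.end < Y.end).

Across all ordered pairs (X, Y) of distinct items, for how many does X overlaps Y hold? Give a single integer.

Checking all 56 ordered pairs for relation 'overlaps'; matching pairs in alphabetical order:
(B, V): B overlaps V ✓
(C, Z): C overlaps Z ✓
(Q, B): Q overlaps B ✓
(Q, J): Q overlaps J ✓
(Q, P): Q overlaps P ✓
(Z, B): Z overlaps B ✓
Count: 6.

6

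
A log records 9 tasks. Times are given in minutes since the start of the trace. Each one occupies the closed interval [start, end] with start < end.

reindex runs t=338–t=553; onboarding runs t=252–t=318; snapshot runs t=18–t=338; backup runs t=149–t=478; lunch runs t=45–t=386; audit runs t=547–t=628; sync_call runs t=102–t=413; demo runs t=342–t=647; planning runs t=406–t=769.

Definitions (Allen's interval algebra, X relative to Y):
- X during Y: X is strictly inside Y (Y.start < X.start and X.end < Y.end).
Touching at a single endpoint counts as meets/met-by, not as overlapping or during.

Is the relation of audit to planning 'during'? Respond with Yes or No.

audit = [t=547, t=628], planning = [t=406, t=769].
Actual relation of audit to planning: during.
Asked whether 'during' holds → Yes.

Yes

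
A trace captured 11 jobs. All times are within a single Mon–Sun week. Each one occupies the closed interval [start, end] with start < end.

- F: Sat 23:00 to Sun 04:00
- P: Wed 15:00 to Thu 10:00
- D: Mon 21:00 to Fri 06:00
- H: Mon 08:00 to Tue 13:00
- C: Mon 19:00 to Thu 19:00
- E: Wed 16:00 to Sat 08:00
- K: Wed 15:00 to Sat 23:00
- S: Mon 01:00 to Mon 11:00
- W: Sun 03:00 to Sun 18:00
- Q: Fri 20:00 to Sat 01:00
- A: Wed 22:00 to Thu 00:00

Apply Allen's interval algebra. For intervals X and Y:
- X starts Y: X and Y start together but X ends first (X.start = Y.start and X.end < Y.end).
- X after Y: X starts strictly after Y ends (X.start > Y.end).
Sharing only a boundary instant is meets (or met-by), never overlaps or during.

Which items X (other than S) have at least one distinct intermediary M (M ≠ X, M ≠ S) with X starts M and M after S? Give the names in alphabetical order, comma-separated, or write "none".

Target S = [Mon 01:00, Mon 11:00].
Intermediaries M with M after S: A, C, D, E, F, K, P, Q, W.
Via A — items with X starts A: none.
Via C — items with X starts C: none.
Via D — items with X starts D: none.
Via E — items with X starts E: none.
Via F — items with X starts F: none.
Via K — items with X starts K: P.
Via P — items with X starts P: none.
Via Q — items with X starts Q: none.
Via W — items with X starts W: none.
Union: P.

P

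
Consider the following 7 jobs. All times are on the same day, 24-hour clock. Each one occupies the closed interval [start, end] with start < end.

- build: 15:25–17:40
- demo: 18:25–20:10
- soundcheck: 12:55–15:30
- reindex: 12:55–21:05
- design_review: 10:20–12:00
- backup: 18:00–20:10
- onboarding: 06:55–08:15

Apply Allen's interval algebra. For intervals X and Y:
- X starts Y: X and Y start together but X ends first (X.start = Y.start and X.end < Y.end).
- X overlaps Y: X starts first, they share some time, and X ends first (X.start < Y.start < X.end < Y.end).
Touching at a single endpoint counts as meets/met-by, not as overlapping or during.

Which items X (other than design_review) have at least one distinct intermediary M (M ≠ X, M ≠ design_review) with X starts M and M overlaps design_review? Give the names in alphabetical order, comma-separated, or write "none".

Target design_review = [10:20, 12:00].
Intermediaries M with M overlaps design_review: none.
Union: none.

none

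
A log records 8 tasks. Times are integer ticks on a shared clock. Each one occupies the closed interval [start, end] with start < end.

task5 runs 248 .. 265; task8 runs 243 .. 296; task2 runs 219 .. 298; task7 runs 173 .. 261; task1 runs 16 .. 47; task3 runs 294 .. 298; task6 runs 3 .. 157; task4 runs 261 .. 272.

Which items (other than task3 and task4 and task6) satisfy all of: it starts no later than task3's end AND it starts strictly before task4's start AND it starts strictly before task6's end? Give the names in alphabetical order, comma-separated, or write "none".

task1

Conditions: its start is no later than task3's end (X.start <= 298) AND its start is strictly before task4's start (X.start < 261) AND its start is strictly before task6's end (X.start < 157).
task1: start 16 <= 298? ✓; start 16 < 261? ✓; start 16 < 157? ✓ → yes.
task2: start 219 <= 298? ✓; start 219 < 261? ✓; start 219 < 157? ✗ → no.
task5: start 248 <= 298? ✓; start 248 < 261? ✓; start 248 < 157? ✗ → no.
task7: start 173 <= 298? ✓; start 173 < 261? ✓; start 173 < 157? ✗ → no.
task8: start 243 <= 298? ✓; start 243 < 261? ✓; start 243 < 157? ✗ → no.
Result: task1.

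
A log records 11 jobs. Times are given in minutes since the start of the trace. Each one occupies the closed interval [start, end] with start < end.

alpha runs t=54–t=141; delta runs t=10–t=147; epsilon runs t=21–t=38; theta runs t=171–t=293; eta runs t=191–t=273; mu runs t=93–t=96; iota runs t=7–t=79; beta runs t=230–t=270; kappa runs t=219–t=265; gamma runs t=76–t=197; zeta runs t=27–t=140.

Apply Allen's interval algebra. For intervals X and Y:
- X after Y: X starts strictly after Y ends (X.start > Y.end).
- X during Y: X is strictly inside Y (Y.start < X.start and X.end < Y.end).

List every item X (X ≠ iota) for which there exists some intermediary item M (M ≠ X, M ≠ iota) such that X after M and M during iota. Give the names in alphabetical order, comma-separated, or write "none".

alpha, beta, eta, gamma, kappa, mu, theta

Target iota = [t=7, t=79].
Intermediaries M with M during iota: epsilon.
Via epsilon — items with X after epsilon: alpha, beta, eta, gamma, kappa, mu, theta.
Union: alpha, beta, eta, gamma, kappa, mu, theta.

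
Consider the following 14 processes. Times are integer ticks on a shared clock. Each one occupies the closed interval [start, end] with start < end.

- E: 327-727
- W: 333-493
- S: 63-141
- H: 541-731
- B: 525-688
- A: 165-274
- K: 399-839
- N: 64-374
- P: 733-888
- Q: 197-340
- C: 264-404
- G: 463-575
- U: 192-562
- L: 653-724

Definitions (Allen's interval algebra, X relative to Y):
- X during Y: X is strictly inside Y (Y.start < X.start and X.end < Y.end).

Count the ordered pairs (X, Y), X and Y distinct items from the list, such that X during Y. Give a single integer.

Checking all 182 ordered pairs for relation 'during'; matching pairs in alphabetical order:
(A, N): A during N ✓
(B, E): B during E ✓
(B, K): B during K ✓
(C, U): C during U ✓
(G, E): G during E ✓
(G, K): G during K ✓
(H, K): H during K ✓
(L, E): L during E ✓
(L, H): L during H ✓
(L, K): L during K ✓
(Q, N): Q during N ✓
(Q, U): Q during U ✓
(W, E): W during E ✓
(W, U): W during U ✓
Count: 14.

14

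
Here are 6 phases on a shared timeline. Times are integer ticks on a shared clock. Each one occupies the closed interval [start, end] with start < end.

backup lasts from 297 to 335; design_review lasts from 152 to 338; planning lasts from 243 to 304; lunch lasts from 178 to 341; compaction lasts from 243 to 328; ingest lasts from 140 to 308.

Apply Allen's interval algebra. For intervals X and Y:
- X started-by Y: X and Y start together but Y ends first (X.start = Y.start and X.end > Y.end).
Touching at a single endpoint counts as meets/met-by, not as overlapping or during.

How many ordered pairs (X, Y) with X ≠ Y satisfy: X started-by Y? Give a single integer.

Checking all 30 ordered pairs for relation 'started-by'; matching pairs in alphabetical order:
(compaction, planning): compaction started-by planning ✓
Count: 1.

1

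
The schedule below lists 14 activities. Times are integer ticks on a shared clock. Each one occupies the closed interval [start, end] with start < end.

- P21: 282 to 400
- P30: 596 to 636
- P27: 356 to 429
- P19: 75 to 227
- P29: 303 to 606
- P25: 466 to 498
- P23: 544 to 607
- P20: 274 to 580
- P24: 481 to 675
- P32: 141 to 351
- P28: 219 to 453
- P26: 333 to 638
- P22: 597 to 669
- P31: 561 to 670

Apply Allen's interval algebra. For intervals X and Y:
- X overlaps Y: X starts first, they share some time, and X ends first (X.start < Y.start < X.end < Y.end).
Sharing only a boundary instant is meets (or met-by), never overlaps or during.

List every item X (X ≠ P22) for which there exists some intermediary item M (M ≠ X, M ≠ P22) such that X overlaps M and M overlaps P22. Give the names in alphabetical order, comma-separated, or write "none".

Target P22 = [597, 669].
Intermediaries M with M overlaps P22: P23, P26, P29, P30.
Via P23 — items with X overlaps P23: P20, P29.
Via P26 — items with X overlaps P26: P20, P21, P28, P29, P32.
Via P29 — items with X overlaps P29: P20, P21, P28, P32.
Via P30 — items with X overlaps P30: P23, P29.
Union: P20, P21, P23, P28, P29, P32.

P20, P21, P23, P28, P29, P32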